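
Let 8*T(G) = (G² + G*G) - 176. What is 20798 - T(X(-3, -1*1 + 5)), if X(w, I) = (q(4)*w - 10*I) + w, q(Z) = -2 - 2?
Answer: 82319/4 ≈ 20580.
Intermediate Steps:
q(Z) = -4
X(w, I) = -10*I - 3*w (X(w, I) = (-4*w - 10*I) + w = (-10*I - 4*w) + w = -10*I - 3*w)
T(G) = -22 + G²/4 (T(G) = ((G² + G*G) - 176)/8 = ((G² + G²) - 176)/8 = (2*G² - 176)/8 = (-176 + 2*G²)/8 = -22 + G²/4)
20798 - T(X(-3, -1*1 + 5)) = 20798 - (-22 + (-10*(-1*1 + 5) - 3*(-3))²/4) = 20798 - (-22 + (-10*(-1 + 5) + 9)²/4) = 20798 - (-22 + (-10*4 + 9)²/4) = 20798 - (-22 + (-40 + 9)²/4) = 20798 - (-22 + (¼)*(-31)²) = 20798 - (-22 + (¼)*961) = 20798 - (-22 + 961/4) = 20798 - 1*873/4 = 20798 - 873/4 = 82319/4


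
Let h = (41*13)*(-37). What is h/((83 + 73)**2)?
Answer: -1517/1872 ≈ -0.81036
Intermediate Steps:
h = -19721 (h = 533*(-37) = -19721)
h/((83 + 73)**2) = -19721/(83 + 73)**2 = -19721/(156**2) = -19721/24336 = -19721*1/24336 = -1517/1872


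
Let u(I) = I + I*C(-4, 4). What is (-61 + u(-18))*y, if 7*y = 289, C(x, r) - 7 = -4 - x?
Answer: -59245/7 ≈ -8463.6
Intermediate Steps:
C(x, r) = 3 - x (C(x, r) = 7 + (-4 - x) = 3 - x)
y = 289/7 (y = (⅐)*289 = 289/7 ≈ 41.286)
u(I) = 8*I (u(I) = I + I*(3 - 1*(-4)) = I + I*(3 + 4) = I + I*7 = I + 7*I = 8*I)
(-61 + u(-18))*y = (-61 + 8*(-18))*(289/7) = (-61 - 144)*(289/7) = -205*289/7 = -59245/7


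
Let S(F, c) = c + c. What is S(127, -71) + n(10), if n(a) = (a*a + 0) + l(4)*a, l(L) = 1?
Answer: -32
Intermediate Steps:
S(F, c) = 2*c
n(a) = a + a**2 (n(a) = (a*a + 0) + 1*a = (a**2 + 0) + a = a**2 + a = a + a**2)
S(127, -71) + n(10) = 2*(-71) + 10*(1 + 10) = -142 + 10*11 = -142 + 110 = -32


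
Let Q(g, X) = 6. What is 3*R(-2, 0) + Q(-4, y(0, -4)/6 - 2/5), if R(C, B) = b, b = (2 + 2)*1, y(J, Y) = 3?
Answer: 18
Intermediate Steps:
b = 4 (b = 4*1 = 4)
R(C, B) = 4
3*R(-2, 0) + Q(-4, y(0, -4)/6 - 2/5) = 3*4 + 6 = 12 + 6 = 18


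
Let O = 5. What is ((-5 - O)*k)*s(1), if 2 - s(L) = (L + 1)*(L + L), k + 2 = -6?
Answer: -160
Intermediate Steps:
k = -8 (k = -2 - 6 = -8)
s(L) = 2 - 2*L*(1 + L) (s(L) = 2 - (L + 1)*(L + L) = 2 - (1 + L)*2*L = 2 - 2*L*(1 + L))
((-5 - O)*k)*s(1) = ((-5 - 1*5)*(-8))*(2 - 2*1 - 2*1**2) = ((-5 - 5)*(-8))*(2 - 2 - 2*1) = (-10*(-8))*(2 - 2 - 2) = 80*(-2) = -160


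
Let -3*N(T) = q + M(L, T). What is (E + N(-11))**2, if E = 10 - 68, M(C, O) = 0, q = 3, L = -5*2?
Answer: 3481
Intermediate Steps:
L = -10
N(T) = -1 (N(T) = -(3 + 0)/3 = -1/3*3 = -1)
E = -58
(E + N(-11))**2 = (-58 - 1)**2 = (-59)**2 = 3481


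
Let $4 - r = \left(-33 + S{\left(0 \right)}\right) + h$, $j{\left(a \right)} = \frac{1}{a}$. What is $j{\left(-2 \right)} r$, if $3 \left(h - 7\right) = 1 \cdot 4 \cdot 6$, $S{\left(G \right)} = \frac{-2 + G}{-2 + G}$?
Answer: $- \frac{21}{2} \approx -10.5$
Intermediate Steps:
$S{\left(G \right)} = 1$
$h = 15$ ($h = 7 + \frac{1 \cdot 4 \cdot 6}{3} = 7 + \frac{4 \cdot 6}{3} = 7 + \frac{1}{3} \cdot 24 = 7 + 8 = 15$)
$r = 21$ ($r = 4 - \left(\left(-33 + 1\right) + 15\right) = 4 - \left(-32 + 15\right) = 4 - -17 = 4 + 17 = 21$)
$j{\left(-2 \right)} r = \frac{1}{-2} \cdot 21 = \left(- \frac{1}{2}\right) 21 = - \frac{21}{2}$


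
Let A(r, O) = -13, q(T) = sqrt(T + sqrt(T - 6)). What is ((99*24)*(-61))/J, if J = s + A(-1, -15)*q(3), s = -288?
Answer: 144936/(288 + 13*sqrt(3 + I*sqrt(3))) ≈ 465.29 - 9.3579*I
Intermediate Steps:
q(T) = sqrt(T + sqrt(-6 + T))
J = -288 - 13*sqrt(3 + I*sqrt(3)) (J = -288 - 13*sqrt(3 + sqrt(-6 + 3)) = -288 - 13*sqrt(3 + sqrt(-3)) = -288 - 13*sqrt(3 + I*sqrt(3)) ≈ -311.37 - 6.2623*I)
((99*24)*(-61))/J = ((99*24)*(-61))/(-288 - 13*sqrt(3 + I*sqrt(3))) = (2376*(-61))/(-288 - 13*sqrt(3 + I*sqrt(3))) = -144936/(-288 - 13*sqrt(3 + I*sqrt(3)))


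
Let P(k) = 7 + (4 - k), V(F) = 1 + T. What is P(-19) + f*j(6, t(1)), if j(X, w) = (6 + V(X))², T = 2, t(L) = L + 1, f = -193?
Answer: -15603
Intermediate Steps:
t(L) = 1 + L
V(F) = 3 (V(F) = 1 + 2 = 3)
j(X, w) = 81 (j(X, w) = (6 + 3)² = 9² = 81)
P(k) = 11 - k
P(-19) + f*j(6, t(1)) = (11 - 1*(-19)) - 193*81 = (11 + 19) - 15633 = 30 - 15633 = -15603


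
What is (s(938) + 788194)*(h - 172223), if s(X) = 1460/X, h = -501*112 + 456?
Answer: -84238597938364/469 ≈ -1.7961e+11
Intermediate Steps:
h = -55656 (h = -56112 + 456 = -55656)
(s(938) + 788194)*(h - 172223) = (1460/938 + 788194)*(-55656 - 172223) = (1460*(1/938) + 788194)*(-227879) = (730/469 + 788194)*(-227879) = (369663716/469)*(-227879) = -84238597938364/469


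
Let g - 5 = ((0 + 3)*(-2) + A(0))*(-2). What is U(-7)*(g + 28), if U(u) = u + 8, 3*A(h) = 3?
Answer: 43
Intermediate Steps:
A(h) = 1 (A(h) = (⅓)*3 = 1)
U(u) = 8 + u
g = 15 (g = 5 + ((0 + 3)*(-2) + 1)*(-2) = 5 + (3*(-2) + 1)*(-2) = 5 + (-6 + 1)*(-2) = 5 - 5*(-2) = 5 + 10 = 15)
U(-7)*(g + 28) = (8 - 7)*(15 + 28) = 1*43 = 43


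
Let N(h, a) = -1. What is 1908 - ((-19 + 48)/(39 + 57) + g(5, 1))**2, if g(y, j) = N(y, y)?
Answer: 17579639/9216 ≈ 1907.5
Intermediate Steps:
g(y, j) = -1
1908 - ((-19 + 48)/(39 + 57) + g(5, 1))**2 = 1908 - ((-19 + 48)/(39 + 57) - 1)**2 = 1908 - (29/96 - 1)**2 = 1908 - (-67/96)**2 = 1908 - 1*4489/9216 = 1908 - 4489/9216 = 17579639/9216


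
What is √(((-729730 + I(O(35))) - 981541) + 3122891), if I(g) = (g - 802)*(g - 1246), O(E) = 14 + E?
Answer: √2312961 ≈ 1520.8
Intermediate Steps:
I(g) = (-1246 + g)*(-802 + g) (I(g) = (-802 + g)*(-1246 + g) = (-1246 + g)*(-802 + g))
√(((-729730 + I(O(35))) - 981541) + 3122891) = √(((-729730 + (999292 + (14 + 35)² - 2048*(14 + 35))) - 981541) + 3122891) = √(((-729730 + (999292 + 49² - 2048*49)) - 981541) + 3122891) = √(((-729730 + (999292 + 2401 - 100352)) - 981541) + 3122891) = √(((-729730 + 901341) - 981541) + 3122891) = √((171611 - 981541) + 3122891) = √(-809930 + 3122891) = √2312961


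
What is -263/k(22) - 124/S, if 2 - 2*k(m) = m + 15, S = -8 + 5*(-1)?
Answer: 11178/455 ≈ 24.567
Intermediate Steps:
S = -13 (S = -8 - 5 = -13)
k(m) = -13/2 - m/2 (k(m) = 1 - (m + 15)/2 = 1 - (15 + m)/2 = 1 + (-15/2 - m/2) = -13/2 - m/2)
-263/k(22) - 124/S = -263/(-13/2 - 1/2*22) - 124/(-13) = -263/(-13/2 - 11) - 124*(-1/13) = -263/(-35/2) + 124/13 = -263*(-2/35) + 124/13 = 526/35 + 124/13 = 11178/455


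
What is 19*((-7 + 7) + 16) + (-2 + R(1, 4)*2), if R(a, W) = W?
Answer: 310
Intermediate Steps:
19*((-7 + 7) + 16) + (-2 + R(1, 4)*2) = 19*((-7 + 7) + 16) + (-2 + 4*2) = 19*(0 + 16) + (-2 + 8) = 19*16 + 6 = 304 + 6 = 310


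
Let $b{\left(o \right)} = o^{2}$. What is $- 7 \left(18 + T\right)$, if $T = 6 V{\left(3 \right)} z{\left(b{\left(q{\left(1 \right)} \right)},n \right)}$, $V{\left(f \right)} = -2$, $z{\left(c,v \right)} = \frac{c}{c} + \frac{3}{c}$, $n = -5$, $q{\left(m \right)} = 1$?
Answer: $210$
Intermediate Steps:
$z{\left(c,v \right)} = 1 + \frac{3}{c}$
$T = -48$ ($T = 6 \left(-2\right) \frac{3 + 1^{2}}{1^{2}} = - 12 \frac{3 + 1}{1} = - 12 \cdot 1 \cdot 4 = \left(-12\right) 4 = -48$)
$- 7 \left(18 + T\right) = - 7 \left(18 - 48\right) = \left(-7\right) \left(-30\right) = 210$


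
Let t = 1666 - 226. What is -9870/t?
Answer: -329/48 ≈ -6.8542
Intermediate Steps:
t = 1440
-9870/t = -9870/1440 = -9870*1/1440 = -329/48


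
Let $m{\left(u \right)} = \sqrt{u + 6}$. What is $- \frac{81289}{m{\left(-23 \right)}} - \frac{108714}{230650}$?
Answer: $- \frac{54357}{115325} + \frac{81289 i \sqrt{17}}{17} \approx -0.47134 + 19715.0 i$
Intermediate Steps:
$m{\left(u \right)} = \sqrt{6 + u}$
$- \frac{81289}{m{\left(-23 \right)}} - \frac{108714}{230650} = - \frac{81289}{\sqrt{6 - 23}} - \frac{108714}{230650} = - \frac{81289}{\sqrt{-17}} - \frac{54357}{115325} = - \frac{81289}{i \sqrt{17}} - \frac{54357}{115325} = - 81289 \left(- \frac{i \sqrt{17}}{17}\right) - \frac{54357}{115325} = \frac{81289 i \sqrt{17}}{17} - \frac{54357}{115325} = - \frac{54357}{115325} + \frac{81289 i \sqrt{17}}{17}$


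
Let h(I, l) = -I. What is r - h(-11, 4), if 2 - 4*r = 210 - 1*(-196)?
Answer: -112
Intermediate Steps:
r = -101 (r = 1/2 - (210 - 1*(-196))/4 = 1/2 - (210 + 196)/4 = 1/2 - 1/4*406 = 1/2 - 203/2 = -101)
r - h(-11, 4) = -101 - (-1)*(-11) = -101 - 1*11 = -101 - 11 = -112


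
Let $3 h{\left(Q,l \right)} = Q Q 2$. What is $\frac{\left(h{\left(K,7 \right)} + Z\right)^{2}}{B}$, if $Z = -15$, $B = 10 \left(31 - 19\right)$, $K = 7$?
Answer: $\frac{2809}{1080} \approx 2.6009$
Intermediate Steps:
$h{\left(Q,l \right)} = \frac{2 Q^{2}}{3}$ ($h{\left(Q,l \right)} = \frac{Q Q 2}{3} = \frac{Q^{2} \cdot 2}{3} = \frac{2 Q^{2}}{3}$)
$B = 120$ ($B = 10 \cdot 12 = 120$)
$\frac{\left(h{\left(K,7 \right)} + Z\right)^{2}}{B} = \frac{\left(\frac{2 \cdot 7^{2}}{3} - 15\right)^{2}}{120} = \left(\frac{2}{3} \cdot 49 - 15\right)^{2} \cdot \frac{1}{120} = \left(\frac{98}{3} - 15\right)^{2} \cdot \frac{1}{120} = \left(\frac{53}{3}\right)^{2} \cdot \frac{1}{120} = \frac{2809}{9} \cdot \frac{1}{120} = \frac{2809}{1080}$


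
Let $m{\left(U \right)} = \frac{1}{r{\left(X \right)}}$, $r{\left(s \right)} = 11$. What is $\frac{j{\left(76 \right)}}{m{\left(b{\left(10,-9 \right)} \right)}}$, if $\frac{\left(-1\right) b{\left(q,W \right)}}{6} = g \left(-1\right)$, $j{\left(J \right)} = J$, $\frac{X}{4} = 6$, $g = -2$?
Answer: $836$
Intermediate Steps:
$X = 24$ ($X = 4 \cdot 6 = 24$)
$b{\left(q,W \right)} = -12$ ($b{\left(q,W \right)} = - 6 \left(\left(-2\right) \left(-1\right)\right) = \left(-6\right) 2 = -12$)
$m{\left(U \right)} = \frac{1}{11}$
$\frac{j{\left(76 \right)}}{m{\left(b{\left(10,-9 \right)} \right)}} = 76 \frac{1}{\frac{1}{11}} = 76 \cdot 11 = 836$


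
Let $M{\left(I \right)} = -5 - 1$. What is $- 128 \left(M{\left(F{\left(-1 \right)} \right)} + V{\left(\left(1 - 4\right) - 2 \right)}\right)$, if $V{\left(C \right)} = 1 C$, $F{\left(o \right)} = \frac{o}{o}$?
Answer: $1408$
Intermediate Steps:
$F{\left(o \right)} = 1$
$V{\left(C \right)} = C$
$M{\left(I \right)} = -6$
$- 128 \left(M{\left(F{\left(-1 \right)} \right)} + V{\left(\left(1 - 4\right) - 2 \right)}\right) = - 128 \left(-6 + \left(\left(1 - 4\right) - 2\right)\right) = - 128 \left(-6 - 5\right) = \left(-128\right) \left(-11\right) = 1408$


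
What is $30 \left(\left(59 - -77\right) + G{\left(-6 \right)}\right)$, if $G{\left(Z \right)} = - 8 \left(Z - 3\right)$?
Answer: $6240$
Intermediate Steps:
$G{\left(Z \right)} = 24 - 8 Z$ ($G{\left(Z \right)} = - 8 \left(-3 + Z\right) = 24 - 8 Z$)
$30 \left(\left(59 - -77\right) + G{\left(-6 \right)}\right) = 30 \left(\left(59 - -77\right) + \left(24 - -48\right)\right) = 30 \left(\left(59 + 77\right) + \left(24 + 48\right)\right) = 30 \left(136 + 72\right) = 30 \cdot 208 = 6240$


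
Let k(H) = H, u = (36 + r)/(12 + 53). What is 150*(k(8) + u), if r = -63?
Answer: 14790/13 ≈ 1137.7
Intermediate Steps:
u = -27/65 (u = (36 - 63)/(12 + 53) = -27/65 ≈ -0.41538)
150*(k(8) + u) = 150*(8 - 27/65) = 150*(493/65) = 14790/13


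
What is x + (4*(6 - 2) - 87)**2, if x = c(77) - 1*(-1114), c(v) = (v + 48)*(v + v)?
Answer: 25405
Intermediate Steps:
c(v) = 2*v*(48 + v) (c(v) = (48 + v)*(2*v) = 2*v*(48 + v))
x = 20364 (x = 2*77*(48 + 77) - 1*(-1114) = 2*77*125 + 1114 = 19250 + 1114 = 20364)
x + (4*(6 - 2) - 87)**2 = 20364 + (4*(6 - 2) - 87)**2 = 20364 + (4*4 - 87)**2 = 20364 + (16 - 87)**2 = 20364 + (-71)**2 = 20364 + 5041 = 25405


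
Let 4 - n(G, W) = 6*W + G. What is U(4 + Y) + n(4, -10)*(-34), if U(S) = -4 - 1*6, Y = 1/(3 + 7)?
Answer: -2050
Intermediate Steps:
Y = ⅒ (Y = 1/10 = ⅒ ≈ 0.10000)
U(S) = -10 (U(S) = -4 - 6 = -10)
n(G, W) = 4 - G - 6*W (n(G, W) = 4 - (6*W + G) = 4 - (G + 6*W) = 4 + (-G - 6*W) = 4 - G - 6*W)
U(4 + Y) + n(4, -10)*(-34) = -10 + (4 - 1*4 - 6*(-10))*(-34) = -10 + (4 - 4 + 60)*(-34) = -10 + 60*(-34) = -10 - 2040 = -2050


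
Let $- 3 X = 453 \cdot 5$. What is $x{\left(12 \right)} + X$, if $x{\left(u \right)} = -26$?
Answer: $-781$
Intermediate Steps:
$X = -755$ ($X = - \frac{453 \cdot 5}{3} = \left(- \frac{1}{3}\right) 2265 = -755$)
$x{\left(12 \right)} + X = -26 - 755 = -781$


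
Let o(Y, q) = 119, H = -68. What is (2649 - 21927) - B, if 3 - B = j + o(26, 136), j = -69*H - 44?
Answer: -14514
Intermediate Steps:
j = 4648 (j = -69*(-68) - 44 = 4692 - 44 = 4648)
B = -4764 (B = 3 - (4648 + 119) = 3 - 1*4767 = 3 - 4767 = -4764)
(2649 - 21927) - B = (2649 - 21927) - 1*(-4764) = -19278 + 4764 = -14514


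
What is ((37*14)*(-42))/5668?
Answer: -5439/1417 ≈ -3.8384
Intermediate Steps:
((37*14)*(-42))/5668 = (518*(-42))*(1/5668) = -21756*1/5668 = -5439/1417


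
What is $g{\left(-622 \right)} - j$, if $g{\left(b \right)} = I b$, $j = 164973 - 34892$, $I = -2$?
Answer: $-128837$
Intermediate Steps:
$j = 130081$ ($j = 164973 - 34892 = 130081$)
$g{\left(b \right)} = - 2 b$
$g{\left(-622 \right)} - j = \left(-2\right) \left(-622\right) - 130081 = 1244 - 130081 = -128837$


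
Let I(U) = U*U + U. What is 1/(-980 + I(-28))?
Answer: -1/224 ≈ -0.0044643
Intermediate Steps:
I(U) = U + U² (I(U) = U² + U = U + U²)
1/(-980 + I(-28)) = 1/(-980 - 28*(1 - 28)) = 1/(-980 - 28*(-27)) = 1/(-980 + 756) = 1/(-224) = -1/224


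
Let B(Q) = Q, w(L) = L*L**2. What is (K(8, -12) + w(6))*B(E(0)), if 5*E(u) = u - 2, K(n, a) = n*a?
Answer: -48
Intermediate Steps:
w(L) = L**3
K(n, a) = a*n
E(u) = -2/5 + u/5 (E(u) = (u - 2)/5 = (-2 + u)/5 = -2/5 + u/5)
(K(8, -12) + w(6))*B(E(0)) = (-12*8 + 6**3)*(-2/5 + (1/5)*0) = (-96 + 216)*(-2/5 + 0) = 120*(-2/5) = -48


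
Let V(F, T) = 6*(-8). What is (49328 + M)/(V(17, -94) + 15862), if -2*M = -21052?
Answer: 29927/7907 ≈ 3.7849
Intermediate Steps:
V(F, T) = -48
M = 10526 (M = -½*(-21052) = 10526)
(49328 + M)/(V(17, -94) + 15862) = (49328 + 10526)/(-48 + 15862) = 59854/15814 = 59854*(1/15814) = 29927/7907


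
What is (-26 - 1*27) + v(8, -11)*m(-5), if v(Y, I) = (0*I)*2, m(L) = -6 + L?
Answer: -53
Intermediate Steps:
v(Y, I) = 0 (v(Y, I) = 0*2 = 0)
(-26 - 1*27) + v(8, -11)*m(-5) = (-26 - 1*27) + 0*(-6 - 5) = (-26 - 27) + 0*(-11) = -53 + 0 = -53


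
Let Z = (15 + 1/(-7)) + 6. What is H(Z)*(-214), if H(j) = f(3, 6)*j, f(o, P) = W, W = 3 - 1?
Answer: -62488/7 ≈ -8926.9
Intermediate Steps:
Z = 146/7 (Z = (15 - ⅐) + 6 = 104/7 + 6 = 146/7 ≈ 20.857)
W = 2
f(o, P) = 2
H(j) = 2*j
H(Z)*(-214) = (2*(146/7))*(-214) = (292/7)*(-214) = -62488/7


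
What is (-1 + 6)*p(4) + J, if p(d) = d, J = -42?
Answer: -22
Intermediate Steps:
(-1 + 6)*p(4) + J = (-1 + 6)*4 - 42 = 5*4 - 42 = 20 - 42 = -22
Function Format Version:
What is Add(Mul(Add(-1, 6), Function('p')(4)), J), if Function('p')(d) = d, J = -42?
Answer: -22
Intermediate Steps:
Add(Mul(Add(-1, 6), Function('p')(4)), J) = Add(Mul(Add(-1, 6), 4), -42) = Add(Mul(5, 4), -42) = Add(20, -42) = -22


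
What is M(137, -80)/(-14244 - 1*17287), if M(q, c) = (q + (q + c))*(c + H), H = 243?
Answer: -31622/31531 ≈ -1.0029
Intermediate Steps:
M(q, c) = (243 + c)*(c + 2*q) (M(q, c) = (q + (q + c))*(c + 243) = (q + (c + q))*(243 + c) = (c + 2*q)*(243 + c) = (243 + c)*(c + 2*q))
M(137, -80)/(-14244 - 1*17287) = ((-80)**2 + 243*(-80) + 486*137 + 2*(-80)*137)/(-14244 - 1*17287) = (6400 - 19440 + 66582 - 21920)/(-14244 - 17287) = 31622/(-31531) = 31622*(-1/31531) = -31622/31531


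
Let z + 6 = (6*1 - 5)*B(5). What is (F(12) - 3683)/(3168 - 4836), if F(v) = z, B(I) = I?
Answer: 307/139 ≈ 2.2086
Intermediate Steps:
z = -1 (z = -6 + (6*1 - 5)*5 = -6 + (6 - 5)*5 = -6 + 1*5 = -6 + 5 = -1)
F(v) = -1
(F(12) - 3683)/(3168 - 4836) = (-1 - 3683)/(3168 - 4836) = -3684/(-1668) = -3684*(-1/1668) = 307/139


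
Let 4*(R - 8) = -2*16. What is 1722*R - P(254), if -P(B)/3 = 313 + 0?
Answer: 939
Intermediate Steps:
P(B) = -939 (P(B) = -3*(313 + 0) = -3*313 = -939)
R = 0 (R = 8 + (-2*16)/4 = 8 + (¼)*(-32) = 8 - 8 = 0)
1722*R - P(254) = 1722*0 - 1*(-939) = 0 + 939 = 939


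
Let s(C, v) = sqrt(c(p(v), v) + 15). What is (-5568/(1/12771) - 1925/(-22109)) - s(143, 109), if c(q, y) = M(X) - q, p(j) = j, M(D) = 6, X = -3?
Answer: -1572147287227/22109 - 2*I*sqrt(22) ≈ -7.1109e+7 - 9.3808*I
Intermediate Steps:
c(q, y) = 6 - q
s(C, v) = sqrt(21 - v) (s(C, v) = sqrt((6 - v) + 15) = sqrt(21 - v))
(-5568/(1/12771) - 1925/(-22109)) - s(143, 109) = (-5568/(1/12771) - 1925/(-22109)) - sqrt(21 - 1*109) = (-5568/1/12771 - 1925*(-1/22109)) - sqrt(21 - 109) = (-5568*12771 + 1925/22109) - sqrt(-88) = (-71108928 + 1925/22109) - 2*I*sqrt(22) = -1572147287227/22109 - 2*I*sqrt(22)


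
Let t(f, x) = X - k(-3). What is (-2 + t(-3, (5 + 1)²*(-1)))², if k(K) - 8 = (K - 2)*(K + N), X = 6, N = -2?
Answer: 841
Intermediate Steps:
k(K) = 8 + (-2 + K)² (k(K) = 8 + (K - 2)*(K - 2) = 8 + (-2 + K)*(-2 + K) = 8 + (-2 + K)²)
t(f, x) = -27 (t(f, x) = 6 - (12 + (-3)² - 4*(-3)) = 6 - (12 + 9 + 12) = 6 - 1*33 = 6 - 33 = -27)
(-2 + t(-3, (5 + 1)²*(-1)))² = (-2 - 27)² = (-29)² = 841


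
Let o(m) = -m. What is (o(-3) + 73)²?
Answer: 5776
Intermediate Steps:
(o(-3) + 73)² = (-1*(-3) + 73)² = (3 + 73)² = 76² = 5776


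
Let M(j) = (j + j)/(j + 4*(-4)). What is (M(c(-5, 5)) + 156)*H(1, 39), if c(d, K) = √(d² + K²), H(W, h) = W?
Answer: 16018/103 - 80*√2/103 ≈ 154.42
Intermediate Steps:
c(d, K) = √(K² + d²)
M(j) = 2*j/(-16 + j) (M(j) = (2*j)/(j - 16) = (2*j)/(-16 + j) = 2*j/(-16 + j))
(M(c(-5, 5)) + 156)*H(1, 39) = (2*√(5² + (-5)²)/(-16 + √(5² + (-5)²)) + 156)*1 = (2*√(25 + 25)/(-16 + √(25 + 25)) + 156)*1 = (2*√50/(-16 + √50) + 156)*1 = (2*(5*√2)/(-16 + 5*√2) + 156)*1 = (10*√2/(-16 + 5*√2) + 156)*1 = (156 + 10*√2/(-16 + 5*√2))*1 = 156 + 10*√2/(-16 + 5*√2)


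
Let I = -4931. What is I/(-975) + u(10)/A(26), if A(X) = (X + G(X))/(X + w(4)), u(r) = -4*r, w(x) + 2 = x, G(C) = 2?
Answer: -34069/975 ≈ -34.943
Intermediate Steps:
w(x) = -2 + x
A(X) = 1 (A(X) = (X + 2)/(X + (-2 + 4)) = (2 + X)/(X + 2) = (2 + X)/(2 + X) = 1)
I/(-975) + u(10)/A(26) = -4931/(-975) - 4*10/1 = -4931*(-1/975) - 40*1 = 4931/975 - 40 = -34069/975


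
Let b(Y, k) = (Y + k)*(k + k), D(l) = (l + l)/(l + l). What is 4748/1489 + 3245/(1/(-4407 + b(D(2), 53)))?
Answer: 6363491933/1489 ≈ 4.2737e+6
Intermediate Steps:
D(l) = 1 (D(l) = (2*l)/((2*l)) = (2*l)*(1/(2*l)) = 1)
b(Y, k) = 2*k*(Y + k) (b(Y, k) = (Y + k)*(2*k) = 2*k*(Y + k))
4748/1489 + 3245/(1/(-4407 + b(D(2), 53))) = 4748/1489 + 3245/(1/(-4407 + 2*53*(1 + 53))) = 4748*(1/1489) + 3245/(1/(-4407 + 2*53*54)) = 4748/1489 + 3245/(1/(-4407 + 5724)) = 4748/1489 + 3245/(1/1317) = 4748/1489 + 3245*1317 = 4748/1489 + 4273665 = 6363491933/1489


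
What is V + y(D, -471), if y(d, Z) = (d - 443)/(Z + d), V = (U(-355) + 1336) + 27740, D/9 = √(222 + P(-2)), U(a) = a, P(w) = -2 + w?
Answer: 279263378/9723 - 4*√218/3241 ≈ 28722.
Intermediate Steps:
D = 9*√218 (D = 9*√(222 + (-2 - 2)) = 9*√(222 - 4) = 9*√218 ≈ 132.88)
V = 28721 (V = (-355 + 1336) + 27740 = 981 + 27740 = 28721)
y(d, Z) = (-443 + d)/(Z + d)
V + y(D, -471) = 28721 + (-443 + 9*√218)/(-471 + 9*√218)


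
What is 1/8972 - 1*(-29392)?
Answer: 263705025/8972 ≈ 29392.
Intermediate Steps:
1/8972 - 1*(-29392) = 1/8972 + 29392 = 263705025/8972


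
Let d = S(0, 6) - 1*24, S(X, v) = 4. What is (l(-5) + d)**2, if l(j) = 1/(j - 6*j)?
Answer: 249001/625 ≈ 398.40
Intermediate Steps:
l(j) = -1/(5*j) (l(j) = 1/(-5*j) = -1/(5*j))
d = -20 (d = 4 - 1*24 = 4 - 24 = -20)
(l(-5) + d)**2 = (-1/5/(-5) - 20)**2 = (-1/5*(-1/5) - 20)**2 = (1/25 - 20)**2 = (-499/25)**2 = 249001/625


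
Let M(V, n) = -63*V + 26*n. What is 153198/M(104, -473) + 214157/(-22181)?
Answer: -3717472144/209055925 ≈ -17.782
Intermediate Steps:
153198/M(104, -473) + 214157/(-22181) = 153198/(-63*104 + 26*(-473)) + 214157/(-22181) = 153198/(-6552 - 12298) + 214157*(-1/22181) = 153198/(-18850) - 214157/22181 = 153198*(-1/18850) - 214157/22181 = -76599/9425 - 214157/22181 = -3717472144/209055925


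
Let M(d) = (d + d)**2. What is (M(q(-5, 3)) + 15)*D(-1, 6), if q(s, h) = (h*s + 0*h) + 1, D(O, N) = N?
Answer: 4794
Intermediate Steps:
q(s, h) = 1 + h*s (q(s, h) = (h*s + 0) + 1 = h*s + 1 = 1 + h*s)
M(d) = 4*d**2 (M(d) = (2*d)**2 = 4*d**2)
(M(q(-5, 3)) + 15)*D(-1, 6) = (4*(1 + 3*(-5))**2 + 15)*6 = (4*(1 - 15)**2 + 15)*6 = (4*(-14)**2 + 15)*6 = (4*196 + 15)*6 = (784 + 15)*6 = 799*6 = 4794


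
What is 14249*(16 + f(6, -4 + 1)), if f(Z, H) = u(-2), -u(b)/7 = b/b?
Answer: 128241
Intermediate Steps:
u(b) = -7 (u(b) = -7*b/b = -7*1 = -7)
f(Z, H) = -7
14249*(16 + f(6, -4 + 1)) = 14249*(16 - 7) = 14249*9 = 128241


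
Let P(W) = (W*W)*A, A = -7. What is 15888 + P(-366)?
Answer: -921804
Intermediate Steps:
P(W) = -7*W² (P(W) = (W*W)*(-7) = W²*(-7) = -7*W²)
15888 + P(-366) = 15888 - 7*(-366)² = 15888 - 7*133956 = 15888 - 937692 = -921804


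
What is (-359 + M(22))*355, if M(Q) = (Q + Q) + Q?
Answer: -104015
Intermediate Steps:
M(Q) = 3*Q (M(Q) = 2*Q + Q = 3*Q)
(-359 + M(22))*355 = (-359 + 3*22)*355 = (-359 + 66)*355 = -293*355 = -104015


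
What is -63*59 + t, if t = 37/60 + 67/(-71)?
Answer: -15835813/4260 ≈ -3717.3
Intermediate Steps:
t = -1393/4260 (t = 37*(1/60) + 67*(-1/71) = 37/60 - 67/71 = -1393/4260 ≈ -0.32700)
-63*59 + t = -63*59 - 1393/4260 = -3717 - 1393/4260 = -15835813/4260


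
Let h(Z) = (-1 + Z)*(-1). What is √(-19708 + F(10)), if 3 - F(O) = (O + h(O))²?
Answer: I*√19706 ≈ 140.38*I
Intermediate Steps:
h(Z) = 1 - Z
F(O) = 2 (F(O) = 3 - (O + (1 - O))² = 3 - 1*1² = 3 - 1*1 = 3 - 1 = 2)
√(-19708 + F(10)) = √(-19708 + 2) = √(-19706) = I*√19706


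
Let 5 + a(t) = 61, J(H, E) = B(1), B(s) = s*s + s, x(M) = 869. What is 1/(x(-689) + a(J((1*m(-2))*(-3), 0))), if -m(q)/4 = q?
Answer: 1/925 ≈ 0.0010811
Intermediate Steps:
m(q) = -4*q
B(s) = s + s² (B(s) = s² + s = s + s²)
J(H, E) = 2 (J(H, E) = 1*(1 + 1) = 1*2 = 2)
a(t) = 56 (a(t) = -5 + 61 = 56)
1/(x(-689) + a(J((1*m(-2))*(-3), 0))) = 1/(869 + 56) = 1/925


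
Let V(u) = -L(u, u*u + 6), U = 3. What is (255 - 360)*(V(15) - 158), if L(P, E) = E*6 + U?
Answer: 162435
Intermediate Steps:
L(P, E) = 3 + 6*E (L(P, E) = E*6 + 3 = 6*E + 3 = 3 + 6*E)
V(u) = -39 - 6*u² (V(u) = -(3 + 6*(u*u + 6)) = -(3 + 6*(u² + 6)) = -(3 + 6*(6 + u²)) = -(3 + (36 + 6*u²)) = -(39 + 6*u²) = -39 - 6*u²)
(255 - 360)*(V(15) - 158) = (255 - 360)*((-39 - 6*15²) - 158) = -105*((-39 - 6*225) - 158) = -105*((-39 - 1350) - 158) = -105*(-1389 - 158) = -105*(-1547) = 162435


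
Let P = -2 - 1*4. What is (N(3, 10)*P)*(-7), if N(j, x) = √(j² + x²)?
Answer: 42*√109 ≈ 438.49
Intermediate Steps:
P = -6 (P = -2 - 4 = -6)
(N(3, 10)*P)*(-7) = (√(3² + 10²)*(-6))*(-7) = (√(9 + 100)*(-6))*(-7) = (√109*(-6))*(-7) = -6*√109*(-7) = 42*√109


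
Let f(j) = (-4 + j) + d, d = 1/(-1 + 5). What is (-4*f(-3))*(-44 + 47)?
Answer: 81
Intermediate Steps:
d = 1/4 ≈ 0.25000
f(j) = -15/4 + j (f(j) = (-4 + j) + 1/4 = -15/4 + j)
(-4*f(-3))*(-44 + 47) = (-4*(-15/4 - 3))*(-44 + 47) = -4*(-27/4)*3 = 27*3 = 81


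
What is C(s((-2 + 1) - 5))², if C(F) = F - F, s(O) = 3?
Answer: 0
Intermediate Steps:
C(F) = 0
C(s((-2 + 1) - 5))² = 0² = 0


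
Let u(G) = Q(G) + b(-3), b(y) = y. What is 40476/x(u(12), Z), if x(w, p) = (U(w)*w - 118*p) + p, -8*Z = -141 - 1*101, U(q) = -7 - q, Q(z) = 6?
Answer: -53968/4759 ≈ -11.340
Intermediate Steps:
Z = 121/4 (Z = -(-141 - 1*101)/8 = -(-141 - 101)/8 = -⅛*(-242) = 121/4 ≈ 30.250)
u(G) = 3 (u(G) = 6 - 3 = 3)
x(w, p) = -117*p + w*(-7 - w) (x(w, p) = ((-7 - w)*w - 118*p) + p = (w*(-7 - w) - 118*p) + p = (-118*p + w*(-7 - w)) + p = -117*p + w*(-7 - w))
40476/x(u(12), Z) = 40476/(-117*121/4 - 1*3*(7 + 3)) = 40476/(-14157/4 - 1*3*10) = 40476/(-14157/4 - 30) = 40476/(-14277/4) = 40476*(-4/14277) = -53968/4759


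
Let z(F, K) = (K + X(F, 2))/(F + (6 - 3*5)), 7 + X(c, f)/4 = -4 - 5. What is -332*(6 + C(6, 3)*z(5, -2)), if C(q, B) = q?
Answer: -34860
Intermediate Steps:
X(c, f) = -64 (X(c, f) = -28 + 4*(-4 - 5) = -28 + 4*(-9) = -28 - 36 = -64)
z(F, K) = (-64 + K)/(-9 + F) (z(F, K) = (K - 64)/(F + (6 - 3*5)) = (-64 + K)/(F + (6 - 1*15)) = (-64 + K)/(F + (6 - 15)) = (-64 + K)/(F - 9) = (-64 + K)/(-9 + F))
-332*(6 + C(6, 3)*z(5, -2)) = -332*(6 + 6*((-64 - 2)/(-9 + 5))) = -332*(6 + 6*(-66/(-4))) = -332*(6 + 6*(-1/4*(-66))) = -332*(6 + 6*(33/2)) = -332*(6 + 99) = -332*105 = -34860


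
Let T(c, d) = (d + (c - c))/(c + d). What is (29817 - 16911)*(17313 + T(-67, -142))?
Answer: 46701122454/209 ≈ 2.2345e+8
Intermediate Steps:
T(c, d) = d/(c + d) (T(c, d) = (d + 0)/(c + d) = d/(c + d))
(29817 - 16911)*(17313 + T(-67, -142)) = (29817 - 16911)*(17313 - 142/(-67 - 142)) = 12906*(17313 - 142/(-209)) = 12906*(17313 - 142*(-1/209)) = 12906*(17313 + 142/209) = 12906*(3618559/209) = 46701122454/209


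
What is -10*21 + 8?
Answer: -202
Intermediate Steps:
-10*21 + 8 = -210 + 8 = -202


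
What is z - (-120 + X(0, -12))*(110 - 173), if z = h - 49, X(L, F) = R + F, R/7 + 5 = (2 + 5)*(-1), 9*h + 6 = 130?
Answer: -122789/9 ≈ -13643.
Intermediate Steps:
h = 124/9 (h = -2/3 + (1/9)*130 = -2/3 + 130/9 = 124/9 ≈ 13.778)
R = -84 (R = -35 + 7*((2 + 5)*(-1)) = -35 + 7*(7*(-1)) = -35 + 7*(-7) = -35 - 49 = -84)
X(L, F) = -84 + F
z = -317/9 (z = 124/9 - 49 = -317/9 ≈ -35.222)
z - (-120 + X(0, -12))*(110 - 173) = -317/9 - (-120 + (-84 - 12))*(110 - 173) = -317/9 - (-120 - 96)*(-63) = -317/9 - (-216)*(-63) = -317/9 - 1*13608 = -317/9 - 13608 = -122789/9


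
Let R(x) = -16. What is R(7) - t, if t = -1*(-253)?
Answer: -269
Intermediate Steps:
t = 253
R(7) - t = -16 - 1*253 = -16 - 253 = -269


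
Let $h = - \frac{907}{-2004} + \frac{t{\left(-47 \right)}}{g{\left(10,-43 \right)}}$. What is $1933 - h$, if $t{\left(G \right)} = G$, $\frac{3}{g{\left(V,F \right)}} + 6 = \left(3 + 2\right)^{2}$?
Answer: $\frac{1489783}{668} \approx 2230.2$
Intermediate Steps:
$g{\left(V,F \right)} = \frac{3}{19}$ ($g{\left(V,F \right)} = \frac{3}{-6 + \left(3 + 2\right)^{2}} = \frac{3}{-6 + 5^{2}} = \frac{3}{-6 + 25} = \frac{3}{19}$)
$h = - \frac{198539}{668}$ ($h = - \frac{907}{-2004} - \frac{47}{\frac{3}{19}} = \left(-907\right) \left(- \frac{1}{2004}\right) - \frac{893}{3} = \frac{907}{2004} - \frac{893}{3} = - \frac{198539}{668} \approx -297.21$)
$1933 - h = 1933 - - \frac{198539}{668} = 1933 + \frac{198539}{668} = \frac{1489783}{668}$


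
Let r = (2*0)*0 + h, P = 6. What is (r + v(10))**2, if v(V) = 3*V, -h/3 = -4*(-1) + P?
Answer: 0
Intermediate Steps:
h = -30 (h = -3*(-4*(-1) + 6) = -3*(4 + 6) = -3*10 = -30)
r = -30 (r = (2*0)*0 - 30 = 0*0 - 30 = 0 - 30 = -30)
(r + v(10))**2 = (-30 + 3*10)**2 = (-30 + 30)**2 = 0**2 = 0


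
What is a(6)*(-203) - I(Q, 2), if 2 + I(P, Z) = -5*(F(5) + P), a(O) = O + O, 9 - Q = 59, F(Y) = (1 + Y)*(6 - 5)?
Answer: -2654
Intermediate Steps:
F(Y) = 1 + Y (F(Y) = (1 + Y)*1 = 1 + Y)
Q = -50 (Q = 9 - 1*59 = 9 - 59 = -50)
a(O) = 2*O
I(P, Z) = -32 - 5*P (I(P, Z) = -2 - 5*((1 + 5) + P) = -2 - 5*(6 + P) = -2 + (-30 - 5*P) = -32 - 5*P)
a(6)*(-203) - I(Q, 2) = (2*6)*(-203) - (-32 - 5*(-50)) = 12*(-203) - (-32 + 250) = -2436 - 1*218 = -2436 - 218 = -2654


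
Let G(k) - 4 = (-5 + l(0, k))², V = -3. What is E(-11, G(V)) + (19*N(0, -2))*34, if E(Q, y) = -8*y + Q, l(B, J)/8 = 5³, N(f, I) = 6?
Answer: -7916367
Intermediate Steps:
l(B, J) = 1000 (l(B, J) = 8*5³ = 8*125 = 1000)
G(k) = 990029 (G(k) = 4 + (-5 + 1000)² = 4 + 995² = 4 + 990025 = 990029)
E(Q, y) = Q - 8*y
E(-11, G(V)) + (19*N(0, -2))*34 = (-11 - 8*990029) + (19*6)*34 = (-11 - 7920232) + 114*34 = -7920243 + 3876 = -7916367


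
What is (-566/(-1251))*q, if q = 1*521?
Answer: 294886/1251 ≈ 235.72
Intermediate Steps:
q = 521
(-566/(-1251))*q = -566/(-1251)*521 = -566*(-1/1251)*521 = (566/1251)*521 = 294886/1251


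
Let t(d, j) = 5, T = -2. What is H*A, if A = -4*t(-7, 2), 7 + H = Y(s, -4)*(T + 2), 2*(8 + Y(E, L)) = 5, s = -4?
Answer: 140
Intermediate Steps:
Y(E, L) = -11/2 (Y(E, L) = -8 + (½)*5 = -8 + 5/2 = -11/2)
H = -7 (H = -7 - 11*(-2 + 2)/2 = -7 - 11/2*0 = -7 + 0 = -7)
A = -20 (A = -4*5 = -20)
H*A = -7*(-20) = 140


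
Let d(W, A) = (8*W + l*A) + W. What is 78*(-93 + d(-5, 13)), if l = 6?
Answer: -4680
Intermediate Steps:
d(W, A) = 6*A + 9*W (d(W, A) = (8*W + 6*A) + W = (6*A + 8*W) + W = 6*A + 9*W)
78*(-93 + d(-5, 13)) = 78*(-93 + (6*13 + 9*(-5))) = 78*(-93 + (78 - 45)) = 78*(-93 + 33) = 78*(-60) = -4680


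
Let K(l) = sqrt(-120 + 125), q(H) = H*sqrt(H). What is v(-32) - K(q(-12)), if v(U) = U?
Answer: -32 - sqrt(5) ≈ -34.236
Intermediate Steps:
q(H) = H**(3/2)
K(l) = sqrt(5)
v(-32) - K(q(-12)) = -32 - sqrt(5)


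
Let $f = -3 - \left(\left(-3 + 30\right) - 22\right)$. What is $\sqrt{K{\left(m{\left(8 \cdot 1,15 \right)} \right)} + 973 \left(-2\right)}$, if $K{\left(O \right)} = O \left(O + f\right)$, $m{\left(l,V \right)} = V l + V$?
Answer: $\sqrt{15199} \approx 123.28$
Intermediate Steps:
$m{\left(l,V \right)} = V + V l$
$f = -8$ ($f = -3 - \left(27 - 22\right) = -3 - 5 = -8$)
$K{\left(O \right)} = O \left(-8 + O\right)$ ($K{\left(O \right)} = O \left(O - 8\right) = O \left(-8 + O\right)$)
$\sqrt{K{\left(m{\left(8 \cdot 1,15 \right)} \right)} + 973 \left(-2\right)} = \sqrt{15 \left(1 + 8 \cdot 1\right) \left(-8 + 15 \left(1 + 8 \cdot 1\right)\right) + 973 \left(-2\right)} = \sqrt{15 \left(1 + 8\right) \left(-8 + 15 \left(1 + 8\right)\right) - 1946} = \sqrt{15 \cdot 9 \left(-8 + 15 \cdot 9\right) - 1946} = \sqrt{135 \left(-8 + 135\right) - 1946} = \sqrt{135 \cdot 127 - 1946} = \sqrt{17145 - 1946} = \sqrt{15199}$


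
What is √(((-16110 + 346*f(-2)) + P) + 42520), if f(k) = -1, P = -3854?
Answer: √22210 ≈ 149.03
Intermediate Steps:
√(((-16110 + 346*f(-2)) + P) + 42520) = √(((-16110 + 346*(-1)) - 3854) + 42520) = √(((-16110 - 346) - 3854) + 42520) = √((-16456 - 3854) + 42520) = √(-20310 + 42520) = √22210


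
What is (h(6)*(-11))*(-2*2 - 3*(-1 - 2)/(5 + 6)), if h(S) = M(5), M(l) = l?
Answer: 175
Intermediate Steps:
h(S) = 5
(h(6)*(-11))*(-2*2 - 3*(-1 - 2)/(5 + 6)) = (5*(-11))*(-2*2 - 3*(-1 - 2)/(5 + 6)) = -55*(-4 - (-9)/11) = -55*(-4 - 3*(-3/11)) = -55*(-4 + 9/11) = -55*(-35/11) = 175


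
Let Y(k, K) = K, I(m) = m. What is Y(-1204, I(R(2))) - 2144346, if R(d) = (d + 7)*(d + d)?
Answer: -2144310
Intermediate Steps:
R(d) = 2*d*(7 + d) (R(d) = (7 + d)*(2*d) = 2*d*(7 + d))
Y(-1204, I(R(2))) - 2144346 = 2*2*(7 + 2) - 2144346 = 2*2*9 - 2144346 = 36 - 2144346 = -2144310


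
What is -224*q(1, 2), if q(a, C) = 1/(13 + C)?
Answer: -224/15 ≈ -14.933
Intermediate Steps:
-224*q(1, 2) = -224/(13 + 2) = -224/15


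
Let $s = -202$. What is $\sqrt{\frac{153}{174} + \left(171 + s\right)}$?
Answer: $\frac{i \sqrt{101326}}{58} \approx 5.4882 i$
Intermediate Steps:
$\sqrt{\frac{153}{174} + \left(171 + s\right)} = \sqrt{\frac{153}{174} + \left(171 - 202\right)} = \sqrt{153 \cdot \frac{1}{174} - 31} = \sqrt{\frac{51}{58} - 31} = \sqrt{- \frac{1747}{58}} = \frac{i \sqrt{101326}}{58}$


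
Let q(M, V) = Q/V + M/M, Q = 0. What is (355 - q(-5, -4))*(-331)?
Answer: -117174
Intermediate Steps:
q(M, V) = 1 (q(M, V) = 0/V + M/M = 0 + 1 = 1)
(355 - q(-5, -4))*(-331) = (355 - 1*1)*(-331) = (355 - 1)*(-331) = 354*(-331) = -117174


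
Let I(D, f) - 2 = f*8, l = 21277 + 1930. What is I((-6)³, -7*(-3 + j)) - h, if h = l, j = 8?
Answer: -23485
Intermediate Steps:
l = 23207
I(D, f) = 2 + 8*f (I(D, f) = 2 + f*8 = 2 + 8*f)
h = 23207
I((-6)³, -7*(-3 + j)) - h = (2 + 8*(-7*(-3 + 8))) - 1*23207 = (2 + 8*(-7*5)) - 23207 = (2 + 8*(-35)) - 23207 = (2 - 280) - 23207 = -278 - 23207 = -23485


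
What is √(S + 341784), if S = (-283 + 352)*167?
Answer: √353307 ≈ 594.40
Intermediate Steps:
S = 11523 (S = 69*167 = 11523)
√(S + 341784) = √(11523 + 341784) = √353307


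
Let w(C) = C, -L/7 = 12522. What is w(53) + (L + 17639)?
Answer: -69962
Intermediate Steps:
L = -87654 (L = -7*12522 = -87654)
w(53) + (L + 17639) = 53 + (-87654 + 17639) = 53 - 70015 = -69962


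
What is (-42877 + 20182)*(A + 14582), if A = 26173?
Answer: -924934725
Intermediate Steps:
(-42877 + 20182)*(A + 14582) = (-42877 + 20182)*(26173 + 14582) = -22695*40755 = -924934725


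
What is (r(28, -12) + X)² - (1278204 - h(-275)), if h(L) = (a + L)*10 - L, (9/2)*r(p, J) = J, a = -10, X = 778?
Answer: -6116735/9 ≈ -6.7964e+5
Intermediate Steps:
r(p, J) = 2*J/9
h(L) = -100 + 9*L (h(L) = (-10 + L)*10 - L = (-100 + 10*L) - L = -100 + 9*L)
(r(28, -12) + X)² - (1278204 - h(-275)) = ((2/9)*(-12) + 778)² - (1278204 - (-100 + 9*(-275))) = (-8/3 + 778)² - (1278204 - (-100 - 2475)) = (2326/3)² - (1278204 - 1*(-2575)) = 5410276/9 - (1278204 + 2575) = 5410276/9 - 1*1280779 = 5410276/9 - 1280779 = -6116735/9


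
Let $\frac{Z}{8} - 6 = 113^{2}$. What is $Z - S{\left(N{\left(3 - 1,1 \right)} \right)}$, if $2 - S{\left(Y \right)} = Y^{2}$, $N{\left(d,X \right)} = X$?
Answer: $102199$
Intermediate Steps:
$S{\left(Y \right)} = 2 - Y^{2}$
$Z = 102200$ ($Z = 48 + 8 \cdot 113^{2} = 48 + 8 \cdot 12769 = 48 + 102152 = 102200$)
$Z - S{\left(N{\left(3 - 1,1 \right)} \right)} = 102200 - \left(2 - 1^{2}\right) = 102200 - \left(2 - 1\right) = 102200 - 1 = 102199$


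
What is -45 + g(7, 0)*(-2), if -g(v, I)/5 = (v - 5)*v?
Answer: 95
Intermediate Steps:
g(v, I) = -5*v*(-5 + v) (g(v, I) = -5*(v - 5)*v = -5*(-5 + v)*v = -5*v*(-5 + v))
-45 + g(7, 0)*(-2) = -45 + (5*7*(5 - 1*7))*(-2) = -45 + (5*7*(5 - 7))*(-2) = -45 + (5*7*(-2))*(-2) = -45 - 70*(-2) = -45 + 140 = 95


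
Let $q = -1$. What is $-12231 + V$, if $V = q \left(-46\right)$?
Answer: $-12185$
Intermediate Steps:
$V = 46$ ($V = \left(-1\right) \left(-46\right) = 46$)
$-12231 + V = -12231 + 46 = -12185$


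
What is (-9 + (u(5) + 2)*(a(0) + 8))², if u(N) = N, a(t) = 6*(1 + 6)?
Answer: 116281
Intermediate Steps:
a(t) = 42 (a(t) = 6*7 = 42)
(-9 + (u(5) + 2)*(a(0) + 8))² = (-9 + (5 + 2)*(42 + 8))² = (-9 + 7*50)² = (-9 + 350)² = 341² = 116281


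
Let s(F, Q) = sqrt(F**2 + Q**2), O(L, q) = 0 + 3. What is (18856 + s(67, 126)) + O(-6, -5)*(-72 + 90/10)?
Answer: 18667 + sqrt(20365) ≈ 18810.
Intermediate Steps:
O(L, q) = 3
(18856 + s(67, 126)) + O(-6, -5)*(-72 + 90/10) = (18856 + sqrt(67**2 + 126**2)) + 3*(-72 + 90/10) = (18856 + sqrt(4489 + 15876)) + 3*(-72 + 90*(1/10)) = (18856 + sqrt(20365)) + 3*(-72 + 9) = (18856 + sqrt(20365)) + 3*(-63) = (18856 + sqrt(20365)) - 189 = 18667 + sqrt(20365)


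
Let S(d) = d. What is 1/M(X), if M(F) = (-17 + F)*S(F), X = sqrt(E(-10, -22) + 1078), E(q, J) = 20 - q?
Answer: 1/819 + 17*sqrt(277)/453726 ≈ 0.0018446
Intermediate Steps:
X = 2*sqrt(277) (X = sqrt((20 - 1*(-10)) + 1078) = sqrt((20 + 10) + 1078) = sqrt(30 + 1078) = sqrt(1108) = 2*sqrt(277) ≈ 33.287)
M(F) = F*(-17 + F) (M(F) = (-17 + F)*F = F*(-17 + F))
1/M(X) = 1/((2*sqrt(277))*(-17 + 2*sqrt(277))) = 1/(2*sqrt(277)*(-17 + 2*sqrt(277))) = sqrt(277)/(554*(-17 + 2*sqrt(277)))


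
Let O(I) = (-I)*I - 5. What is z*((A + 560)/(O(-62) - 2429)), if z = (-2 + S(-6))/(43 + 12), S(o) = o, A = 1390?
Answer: 1560/34529 ≈ 0.045179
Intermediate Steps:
O(I) = -5 - I² (O(I) = -I² - 5 = -5 - I²)
z = -8/55 (z = (-2 - 6)/(43 + 12) = -8/55 ≈ -0.14545)
z*((A + 560)/(O(-62) - 2429)) = -8*(1390 + 560)/(55*((-5 - 1*(-62)²) - 2429)) = -3120/(11*((-5 - 1*3844) - 2429)) = -3120/(11*((-5 - 3844) - 2429)) = -3120/(11*(-3849 - 2429)) = -3120/(11*(-6278)) = -3120*(-1)/(11*6278) = -8/55*(-975/3139) = 1560/34529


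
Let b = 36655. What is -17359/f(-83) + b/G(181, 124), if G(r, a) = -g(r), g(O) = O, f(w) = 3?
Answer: -3251944/543 ≈ -5988.8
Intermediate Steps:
G(r, a) = -r
-17359/f(-83) + b/G(181, 124) = -17359/3 + 36655/((-1*181)) = -17359*⅓ + 36655/(-181) = -17359/3 + 36655*(-1/181) = -17359/3 - 36655/181 = -3251944/543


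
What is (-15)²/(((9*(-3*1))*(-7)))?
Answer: 25/21 ≈ 1.1905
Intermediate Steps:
(-15)²/(((9*(-3*1))*(-7))) = 225/(((9*(-3))*(-7))) = 225/((-27*(-7))) = 225/189 = 225*(1/189) = 25/21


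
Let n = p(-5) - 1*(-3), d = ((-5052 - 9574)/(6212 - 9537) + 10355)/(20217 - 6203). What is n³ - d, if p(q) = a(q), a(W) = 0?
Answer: 1223661849/46596550 ≈ 26.261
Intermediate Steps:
p(q) = 0
d = 34445001/46596550 (d = (-14626/(-3325) + 10355)/14014 = (-14626*(-1/3325) + 10355)*(1/14014) = (14626/3325 + 10355)*(1/14014) = (34445001/3325)*(1/14014) = 34445001/46596550 ≈ 0.73922)
n = 3 (n = 0 - 1*(-3) = 0 + 3 = 3)
n³ - d = 3³ - 1*34445001/46596550 = 27 - 34445001/46596550 = 1223661849/46596550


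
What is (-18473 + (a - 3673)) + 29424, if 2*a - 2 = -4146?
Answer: 5206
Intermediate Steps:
a = -2072 (a = 1 + (½)*(-4146) = 1 - 2073 = -2072)
(-18473 + (a - 3673)) + 29424 = (-18473 + (-2072 - 3673)) + 29424 = (-18473 - 5745) + 29424 = -24218 + 29424 = 5206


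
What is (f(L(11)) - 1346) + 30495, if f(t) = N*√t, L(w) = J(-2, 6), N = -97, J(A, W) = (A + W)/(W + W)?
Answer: 29149 - 97*√3/3 ≈ 29093.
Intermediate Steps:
J(A, W) = (A + W)/(2*W) (J(A, W) = (A + W)/((2*W)) = (A + W)*(1/(2*W)) = (A + W)/(2*W))
L(w) = ⅓ (L(w) = (½)*(-2 + 6)/6 = (½)*(⅙)*4 = ⅓)
f(t) = -97*√t
(f(L(11)) - 1346) + 30495 = (-97*√3/3 - 1346) + 30495 = (-1346 - 97*√3/3) + 30495 = 29149 - 97*√3/3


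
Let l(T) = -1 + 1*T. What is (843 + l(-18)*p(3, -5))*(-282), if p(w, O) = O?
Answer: -264516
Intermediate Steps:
l(T) = -1 + T
(843 + l(-18)*p(3, -5))*(-282) = (843 + (-1 - 18)*(-5))*(-282) = (843 - 19*(-5))*(-282) = (843 + 95)*(-282) = 938*(-282) = -264516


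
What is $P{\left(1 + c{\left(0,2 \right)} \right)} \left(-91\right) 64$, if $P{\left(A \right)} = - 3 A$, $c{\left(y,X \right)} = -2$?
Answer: $-17472$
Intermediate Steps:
$P{\left(1 + c{\left(0,2 \right)} \right)} \left(-91\right) 64 = - 3 \left(1 - 2\right) \left(-91\right) 64 = \left(-3\right) \left(-1\right) \left(-91\right) 64 = 3 \left(-91\right) 64 = \left(-273\right) 64 = -17472$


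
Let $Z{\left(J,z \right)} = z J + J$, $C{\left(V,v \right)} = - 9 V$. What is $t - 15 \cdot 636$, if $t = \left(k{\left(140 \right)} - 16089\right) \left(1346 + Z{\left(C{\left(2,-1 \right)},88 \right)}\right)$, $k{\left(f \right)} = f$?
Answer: $4073404$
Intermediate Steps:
$Z{\left(J,z \right)} = J + J z$ ($Z{\left(J,z \right)} = J z + J = J + J z$)
$t = 4082944$ ($t = \left(140 - 16089\right) \left(1346 + \left(-9\right) 2 \left(1 + 88\right)\right) = - 15949 \left(1346 - 1602\right) = \left(-15949\right) \left(-256\right) = 4082944$)
$t - 15 \cdot 636 = 4082944 - 15 \cdot 636 = 4082944 - 9540 = 4073404$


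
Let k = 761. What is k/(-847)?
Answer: -761/847 ≈ -0.89847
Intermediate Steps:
k/(-847) = 761/(-847) = 761*(-1/847) = -761/847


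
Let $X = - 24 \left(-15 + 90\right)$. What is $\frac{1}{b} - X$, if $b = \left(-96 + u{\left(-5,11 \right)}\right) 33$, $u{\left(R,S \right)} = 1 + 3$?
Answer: $\frac{5464799}{3036} \approx 1800.0$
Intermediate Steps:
$u{\left(R,S \right)} = 4$
$X = -1800$ ($X = \left(-24\right) 75 = -1800$)
$b = -3036$ ($b = \left(-96 + 4\right) 33 = \left(-92\right) 33 = -3036$)
$\frac{1}{b} - X = \frac{1}{-3036} - -1800 = - \frac{1}{3036} + 1800 = \frac{5464799}{3036}$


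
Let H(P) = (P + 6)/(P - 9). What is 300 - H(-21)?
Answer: 599/2 ≈ 299.50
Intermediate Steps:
H(P) = (6 + P)/(-9 + P)
300 - H(-21) = 300 - (6 - 21)/(-9 - 21) = 300 - (-15)/(-30) = 300 - (-1)*(-15)/30 = 300 - 1*1/2 = 300 - 1/2 = 599/2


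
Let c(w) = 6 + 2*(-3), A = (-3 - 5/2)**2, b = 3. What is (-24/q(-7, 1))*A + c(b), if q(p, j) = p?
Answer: 726/7 ≈ 103.71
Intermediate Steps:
A = 121/4 (A = (-3 - 5*1/2)**2 = (-3 - 5/2)**2 = (-11/2)**2 = 121/4 ≈ 30.250)
c(w) = 0 (c(w) = 6 - 6 = 0)
(-24/q(-7, 1))*A + c(b) = -24/(-7)*(121/4) + 0 = -24*(-1/7)*(121/4) + 0 = (24/7)*(121/4) + 0 = 726/7 + 0 = 726/7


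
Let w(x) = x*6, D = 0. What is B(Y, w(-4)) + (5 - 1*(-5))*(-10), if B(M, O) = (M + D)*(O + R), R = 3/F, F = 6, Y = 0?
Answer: -100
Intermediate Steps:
w(x) = 6*x
R = ½ (R = 3/6 = 3*(⅙) = ½ ≈ 0.50000)
B(M, O) = M*(½ + O) (B(M, O) = (M + 0)*(O + ½) = M*(½ + O))
B(Y, w(-4)) + (5 - 1*(-5))*(-10) = 0*(½ + 6*(-4)) + (5 - 1*(-5))*(-10) = 0*(½ - 24) + (5 + 5)*(-10) = 0*(-47/2) + 10*(-10) = 0 - 100 = -100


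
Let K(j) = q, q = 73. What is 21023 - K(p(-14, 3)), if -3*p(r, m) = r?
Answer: 20950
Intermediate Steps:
p(r, m) = -r/3
K(j) = 73
21023 - K(p(-14, 3)) = 21023 - 1*73 = 21023 - 73 = 20950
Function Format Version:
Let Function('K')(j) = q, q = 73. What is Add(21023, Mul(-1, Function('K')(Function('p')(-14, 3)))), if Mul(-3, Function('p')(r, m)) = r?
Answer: 20950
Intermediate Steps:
Function('p')(r, m) = Mul(Rational(-1, 3), r)
Function('K')(j) = 73
Add(21023, Mul(-1, Function('K')(Function('p')(-14, 3)))) = Add(21023, Mul(-1, 73)) = Add(21023, -73) = 20950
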